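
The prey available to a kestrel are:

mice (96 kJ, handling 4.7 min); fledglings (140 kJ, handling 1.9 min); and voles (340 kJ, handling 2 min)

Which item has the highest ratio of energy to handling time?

In descending order of E/h:
voles: 340/2 = 170 kJ/min
fledglings: 140/1.9 = 73.7 kJ/min
mice: 96/4.7 = 20.4 kJ/min

voles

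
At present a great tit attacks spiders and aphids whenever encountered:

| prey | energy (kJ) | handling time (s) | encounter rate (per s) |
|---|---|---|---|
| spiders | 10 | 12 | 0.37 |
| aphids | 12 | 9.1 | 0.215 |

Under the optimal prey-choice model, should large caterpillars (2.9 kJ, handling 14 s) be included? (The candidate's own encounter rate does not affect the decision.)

No

Intake rate on the current diet: R = (0.37×10 + 0.215×12) / (1 + 0.37×12 + 0.215×9.1) = 6.28/7.396 = 0.8491 kJ/s.
large caterpillars: E/h = 2.9/14 = 0.2071 kJ/s.
0.2071 < 0.8491, so adding large caterpillars would lower the average — exclude it.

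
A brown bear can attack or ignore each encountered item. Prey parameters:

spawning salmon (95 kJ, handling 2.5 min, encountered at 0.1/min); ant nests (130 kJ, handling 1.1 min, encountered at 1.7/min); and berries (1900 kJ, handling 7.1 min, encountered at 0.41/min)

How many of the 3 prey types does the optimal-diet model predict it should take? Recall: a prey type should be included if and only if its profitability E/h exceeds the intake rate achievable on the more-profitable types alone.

1

Rank by E/h (kJ/min): berries 268, ant nests 118, spawning salmon 38. Include each in turn until the next type's E/h falls below the running intake rate.
Rate on top 1: 199.2. ant nests: 118 < 199.2 → exclude; stop.
Optimal diet: berries — 1 of 3 types.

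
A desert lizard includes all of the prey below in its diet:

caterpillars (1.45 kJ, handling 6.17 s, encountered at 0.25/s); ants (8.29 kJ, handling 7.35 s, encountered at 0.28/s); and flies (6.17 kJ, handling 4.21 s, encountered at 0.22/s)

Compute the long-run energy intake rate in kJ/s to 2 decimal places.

Energy encountered per unit search time: 0.25×1.45 + 0.28×8.29 + 0.22×6.17 = 4.041 kJ/s.
Handling time per unit search time: 0.25×6.17 + 0.28×7.35 + 0.22×4.21 = 4.527.
Rate = 4.041/(1 + 4.527) = 0.7312 kJ/s.

0.73 kJ/s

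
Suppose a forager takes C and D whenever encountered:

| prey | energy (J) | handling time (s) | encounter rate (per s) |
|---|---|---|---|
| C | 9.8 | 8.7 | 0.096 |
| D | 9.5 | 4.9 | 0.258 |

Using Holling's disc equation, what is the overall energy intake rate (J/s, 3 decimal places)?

1.094 J/s

Energy encountered per unit search time: 0.096×9.8 + 0.258×9.5 = 3.392 J/s.
Handling time per unit search time: 0.096×8.7 + 0.258×4.9 = 2.099.
Rate = 3.392/(1 + 2.099) = 1.094 J/s.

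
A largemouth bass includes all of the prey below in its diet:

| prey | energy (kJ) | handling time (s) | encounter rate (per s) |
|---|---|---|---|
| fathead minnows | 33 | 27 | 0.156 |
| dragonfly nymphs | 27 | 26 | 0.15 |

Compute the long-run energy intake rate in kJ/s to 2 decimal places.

Energy encountered per unit search time: 0.156×33 + 0.15×27 = 9.198 kJ/s.
Handling time per unit search time: 0.156×27 + 0.15×26 = 8.112.
Rate = 9.198/(1 + 8.112) = 1.009 kJ/s.

1.01 kJ/s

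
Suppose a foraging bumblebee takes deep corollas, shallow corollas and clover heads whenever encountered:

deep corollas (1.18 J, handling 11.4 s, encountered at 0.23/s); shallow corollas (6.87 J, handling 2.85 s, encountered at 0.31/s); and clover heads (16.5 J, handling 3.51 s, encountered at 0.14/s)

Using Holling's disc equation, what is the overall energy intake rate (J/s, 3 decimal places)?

Energy encountered per unit search time: 0.23×1.18 + 0.31×6.87 + 0.14×16.5 = 4.711 J/s.
Handling time per unit search time: 0.23×11.4 + 0.31×2.85 + 0.14×3.51 = 3.997.
Rate = 4.711/(1 + 3.997) = 0.9428 J/s.

0.943 J/s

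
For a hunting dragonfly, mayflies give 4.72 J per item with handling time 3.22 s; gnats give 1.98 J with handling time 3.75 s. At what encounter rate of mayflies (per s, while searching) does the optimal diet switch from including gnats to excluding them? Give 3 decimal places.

Drop gnats once their profitability E₂/h₂ falls below the rate achievable on mayflies alone: E₂/h₂ = λE₁/(1 + λh₁).
Solve for λ: λE₁h₂ = E₂(1 + λh₁) → λ(E₁h₂ − E₂h₁) = E₂ → λ = E₂/(E₁h₂ − E₂h₁).
λ = 1.98/(4.72×3.75 − 1.98×3.22) = 1.98/11.32 = 0.1748 per s.

0.175 per s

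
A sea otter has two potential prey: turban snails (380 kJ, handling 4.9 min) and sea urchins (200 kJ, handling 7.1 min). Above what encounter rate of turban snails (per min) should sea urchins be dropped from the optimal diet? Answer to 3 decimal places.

0.116 per min

The zero-one rule: include sea urchins iff E₂/h₂ > λE₁/(1+λh₁). Equality gives the switch point.
λE₁h₂ = E₂ + λE₂h₁ ⇒ λ = E₂/(E₁h₂ − E₂h₁) = 200/(2698 − 980) = 0.1164 per min.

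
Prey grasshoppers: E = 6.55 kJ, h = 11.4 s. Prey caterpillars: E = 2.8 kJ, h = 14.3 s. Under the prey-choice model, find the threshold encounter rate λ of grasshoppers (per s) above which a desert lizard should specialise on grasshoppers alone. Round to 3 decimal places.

0.045 per s

At the threshold, the rate on grasshoppers alone equals the profitability of caterpillars: λ·6.55/(1 + λ·11.4) = 2.8/14.3 = 0.1958.
Rearranging, λ(6.55 − 0.1958×11.4) = 0.1958, so λ = 0.1958/4.318 = 0.04535 per s.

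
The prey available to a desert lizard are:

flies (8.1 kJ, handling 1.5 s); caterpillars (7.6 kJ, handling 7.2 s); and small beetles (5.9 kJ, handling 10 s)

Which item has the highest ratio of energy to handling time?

Profitability E/h (kJ/s): flies = 8.1/1.5 = 5.4, caterpillars = 7.6/7.2 = 1.06, small beetles = 5.9/10 = 0.59.
Ranked: flies > caterpillars > small beetles.

flies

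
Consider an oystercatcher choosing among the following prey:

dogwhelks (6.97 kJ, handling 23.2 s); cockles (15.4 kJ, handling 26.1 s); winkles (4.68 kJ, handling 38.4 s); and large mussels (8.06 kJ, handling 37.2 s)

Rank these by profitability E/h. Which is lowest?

Profitability E/h (kJ/s): dogwhelks = 6.97/23.2 = 0.3, cockles = 15.4/26.1 = 0.59, winkles = 4.68/38.4 = 0.122, large mussels = 8.06/37.2 = 0.217.
Ranked: cockles > dogwhelks > large mussels > winkles.

winkles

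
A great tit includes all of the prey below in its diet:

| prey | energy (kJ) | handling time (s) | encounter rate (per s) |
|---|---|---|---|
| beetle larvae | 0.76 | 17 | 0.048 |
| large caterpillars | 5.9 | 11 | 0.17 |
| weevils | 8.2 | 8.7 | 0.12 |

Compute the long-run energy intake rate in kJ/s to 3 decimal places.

R = (0.048×0.76 + 0.17×5.9 + 0.12×8.2) / (1 + 0.048×17 + 0.17×11 + 0.12×8.7) = 2.023/4.73 = 0.4278 kJ/s.

0.428 kJ/s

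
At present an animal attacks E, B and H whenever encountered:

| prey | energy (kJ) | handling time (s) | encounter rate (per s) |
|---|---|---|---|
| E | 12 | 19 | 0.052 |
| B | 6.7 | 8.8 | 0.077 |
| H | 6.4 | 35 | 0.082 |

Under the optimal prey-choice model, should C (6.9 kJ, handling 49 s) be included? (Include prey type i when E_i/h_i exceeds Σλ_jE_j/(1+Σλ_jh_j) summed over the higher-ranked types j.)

No

Intake rate on the current diet: R = (0.052×12 + 0.077×6.7 + 0.082×6.4) / (1 + 0.052×19 + 0.077×8.8 + 0.082×35) = 1.665/5.536 = 0.3007 kJ/s.
Profitability of C: 6.9/49 = 0.1408 kJ/s.
0.1408 < 0.3007, so adding C would lower the average — exclude it.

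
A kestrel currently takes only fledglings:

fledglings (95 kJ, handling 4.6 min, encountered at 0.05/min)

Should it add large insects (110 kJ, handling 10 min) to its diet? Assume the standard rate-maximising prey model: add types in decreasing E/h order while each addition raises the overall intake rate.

Yes

On fledglings alone, R = ΣλE/(1+Σλh) = 4.75/1.23 = 3.862 kJ/min.
Profitability of large insects: 110/10 = 11 kJ/min.
Since 11 > R, including large insects increases the long-run rate.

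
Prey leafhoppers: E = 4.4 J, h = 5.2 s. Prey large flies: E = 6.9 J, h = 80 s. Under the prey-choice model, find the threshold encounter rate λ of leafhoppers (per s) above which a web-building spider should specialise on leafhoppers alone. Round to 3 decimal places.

Drop large flies once their profitability E₂/h₂ falls below the rate achievable on leafhoppers alone: E₂/h₂ = λE₁/(1 + λh₁).
Solve for λ: λE₁h₂ = E₂(1 + λh₁) → λ(E₁h₂ − E₂h₁) = E₂ → λ = E₂/(E₁h₂ − E₂h₁).
λ = 6.9/(4.4×80 − 6.9×5.2) = 6.9/316.1 = 0.02183 per s.

0.022 per s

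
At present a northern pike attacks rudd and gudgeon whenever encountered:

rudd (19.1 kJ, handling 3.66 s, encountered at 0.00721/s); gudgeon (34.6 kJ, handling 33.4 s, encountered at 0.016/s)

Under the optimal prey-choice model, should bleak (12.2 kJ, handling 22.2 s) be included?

On rudd and gudgeon alone, R = ΣλE/(1+Σλh) = 0.6913/1.561 = 0.4429 kJ/s.
bleak: E/h = 12.2/22.2 = 0.5495 kJ/s.
Since 0.5495 > R, including bleak increases the long-run rate.

Yes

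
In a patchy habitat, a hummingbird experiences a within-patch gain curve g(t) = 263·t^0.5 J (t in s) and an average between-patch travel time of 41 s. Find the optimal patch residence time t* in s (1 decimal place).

Optimal t* satisfies g'(t*) = g(t*)/(T + t*).
g'(t) = 0.5·263·t^-0.5. Setting 0.5·263·t^-0.5 = 263·t^0.5/(41+t) gives 0.5(41+t) = t, so 0.50·t = 0.5×41.
t* = 0.5×41/0.50 = 41 s.

41.0 s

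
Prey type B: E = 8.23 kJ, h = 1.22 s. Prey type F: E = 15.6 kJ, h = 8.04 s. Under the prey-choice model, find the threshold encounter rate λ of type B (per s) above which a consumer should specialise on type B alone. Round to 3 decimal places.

0.331 per s

The zero-one rule: include type F iff E₂/h₂ > λE₁/(1+λh₁). Equality gives the switch point.
λE₁h₂ = E₂ + λE₂h₁ ⇒ λ = E₂/(E₁h₂ − E₂h₁) = 15.6/(66.17 − 19.03) = 0.3309 per s.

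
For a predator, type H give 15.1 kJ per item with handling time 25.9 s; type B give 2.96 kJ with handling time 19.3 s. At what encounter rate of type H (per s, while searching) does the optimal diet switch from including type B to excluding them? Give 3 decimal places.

At the threshold, the rate on type H alone equals the profitability of type B: λ·15.1/(1 + λ·25.9) = 2.96/19.3 = 0.1534.
Rearranging, λ(15.1 − 0.1534×25.9) = 0.1534, so λ = 0.1534/11.13 = 0.01378 per s.

0.014 per s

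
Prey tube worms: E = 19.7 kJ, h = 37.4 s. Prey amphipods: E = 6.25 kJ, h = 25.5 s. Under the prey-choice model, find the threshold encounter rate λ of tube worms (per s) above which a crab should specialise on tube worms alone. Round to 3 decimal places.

0.023 per s

Drop amphipods once their profitability E₂/h₂ falls below the rate achievable on tube worms alone: E₂/h₂ = λE₁/(1 + λh₁).
Solve for λ: λE₁h₂ = E₂(1 + λh₁) → λ(E₁h₂ − E₂h₁) = E₂ → λ = E₂/(E₁h₂ − E₂h₁).
λ = 6.25/(19.7×25.5 − 6.25×37.4) = 6.25/268.6 = 0.02327 per s.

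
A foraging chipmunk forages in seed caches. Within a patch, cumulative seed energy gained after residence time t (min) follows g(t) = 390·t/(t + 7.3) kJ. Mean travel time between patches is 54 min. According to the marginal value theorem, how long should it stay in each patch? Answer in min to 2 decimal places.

By the marginal value theorem, leave when the instantaneous gain rate g'(t) equals the habitat-wide average g(t)/(T + t).
g'(t) = 390·7.3/(t + 7.3)². Setting 390·7.3/(t+7.3)² = 390t/[(t+7.3)(54+t)] gives 7.3(54+t) = t(t+7.3), so t² = 7.3×54 = 394.2.
t* = √394.2 = 19.85 min.

19.85 min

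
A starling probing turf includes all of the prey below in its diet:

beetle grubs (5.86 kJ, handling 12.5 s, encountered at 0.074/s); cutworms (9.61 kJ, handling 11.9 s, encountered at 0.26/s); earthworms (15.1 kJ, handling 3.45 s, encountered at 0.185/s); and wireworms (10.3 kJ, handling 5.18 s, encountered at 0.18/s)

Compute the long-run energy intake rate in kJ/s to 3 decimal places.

1.150 kJ/s

Energy encountered per unit search time: 0.074×5.86 + 0.26×9.61 + 0.185×15.1 + 0.18×10.3 = 7.58 kJ/s.
Handling time per unit search time: 0.074×12.5 + 0.26×11.9 + 0.185×3.45 + 0.18×5.18 = 5.59.
Rate = 7.58/(1 + 5.59) = 1.15 kJ/s.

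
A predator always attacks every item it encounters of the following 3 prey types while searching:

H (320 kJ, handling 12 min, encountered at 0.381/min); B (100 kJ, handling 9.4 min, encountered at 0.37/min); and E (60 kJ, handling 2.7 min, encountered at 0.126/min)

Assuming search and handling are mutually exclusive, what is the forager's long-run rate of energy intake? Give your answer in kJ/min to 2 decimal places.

R = (0.381×320 + 0.37×100 + 0.126×60) / (1 + 0.381×12 + 0.37×9.4 + 0.126×2.7) = 166.5/9.39 = 17.73 kJ/min.

17.73 kJ/min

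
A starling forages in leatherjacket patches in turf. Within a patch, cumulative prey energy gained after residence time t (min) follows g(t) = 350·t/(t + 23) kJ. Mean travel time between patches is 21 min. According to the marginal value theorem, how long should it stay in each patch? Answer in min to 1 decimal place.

22.0 min

Optimal t* satisfies g'(t*) = g(t*)/(T + t*).
g'(t) = 350·23/(t + 23)². Setting 350·23/(t+23)² = 350t/[(t+23)(21+t)] gives 23(21+t) = t(t+23), so t² = 23×21 = 483.
t* = √483 = 21.98 min.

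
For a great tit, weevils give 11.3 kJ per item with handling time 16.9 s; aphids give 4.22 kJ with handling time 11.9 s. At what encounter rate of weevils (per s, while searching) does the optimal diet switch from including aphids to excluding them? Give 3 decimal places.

At the threshold, the rate on weevils alone equals the profitability of aphids: λ·11.3/(1 + λ·16.9) = 4.22/11.9 = 0.3546.
Rearranging, λ(11.3 − 0.3546×16.9) = 0.3546, so λ = 0.3546/5.307 = 0.06682 per s.

0.067 per s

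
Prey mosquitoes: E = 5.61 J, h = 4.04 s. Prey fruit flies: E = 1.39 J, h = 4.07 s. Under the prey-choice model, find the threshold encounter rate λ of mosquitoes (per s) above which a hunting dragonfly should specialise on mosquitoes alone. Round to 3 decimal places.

The zero-one rule: include fruit flies iff E₂/h₂ > λE₁/(1+λh₁). Equality gives the switch point.
λE₁h₂ = E₂ + λE₂h₁ ⇒ λ = E₂/(E₁h₂ − E₂h₁) = 1.39/(22.83 − 5.616) = 0.08073 per s.

0.081 per s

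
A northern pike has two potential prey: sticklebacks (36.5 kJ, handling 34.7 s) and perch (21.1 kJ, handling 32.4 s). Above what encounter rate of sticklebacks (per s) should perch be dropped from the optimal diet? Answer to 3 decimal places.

0.047 per s

The zero-one rule: include perch iff E₂/h₂ > λE₁/(1+λh₁). Equality gives the switch point.
λE₁h₂ = E₂ + λE₂h₁ ⇒ λ = E₂/(E₁h₂ − E₂h₁) = 21.1/(1183 − 732.2) = 0.04684 per s.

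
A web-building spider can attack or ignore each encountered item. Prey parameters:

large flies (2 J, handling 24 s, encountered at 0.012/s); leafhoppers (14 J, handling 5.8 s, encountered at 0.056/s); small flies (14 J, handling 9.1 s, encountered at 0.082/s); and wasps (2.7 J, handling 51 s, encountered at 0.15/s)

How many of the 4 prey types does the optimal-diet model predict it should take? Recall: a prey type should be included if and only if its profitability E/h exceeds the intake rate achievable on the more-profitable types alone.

2

Rank by E/h (J/s): leafhoppers 2.41, small flies 1.54, large flies 0.0833, wasps 0.0529. Include each in turn until the next type's E/h falls below the running intake rate.
Rate on top 1: 0.5918. small flies: 1.54 > 0.5918 → include.
Rate on top 2: 0.9329. large flies: 0.0833 < 0.9329 → exclude; stop.
Optimal diet: leafhoppers, small flies — 2 of 4 types.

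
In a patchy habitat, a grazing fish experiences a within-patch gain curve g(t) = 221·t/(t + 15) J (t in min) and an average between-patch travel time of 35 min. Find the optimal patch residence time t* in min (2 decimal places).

22.91 min

By the marginal value theorem, leave when the instantaneous gain rate g'(t) equals the habitat-wide average g(t)/(T + t).
g'(t) = 221·15/(t + 15)². Setting 221·15/(t+15)² = 221t/[(t+15)(35+t)] gives 15(35+t) = t(t+15), so t² = 15×35 = 525.
t* = √525 = 22.91 min.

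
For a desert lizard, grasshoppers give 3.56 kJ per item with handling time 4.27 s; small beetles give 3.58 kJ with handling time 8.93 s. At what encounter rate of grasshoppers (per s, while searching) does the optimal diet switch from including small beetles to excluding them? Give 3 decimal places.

Drop small beetles once their profitability E₂/h₂ falls below the rate achievable on grasshoppers alone: E₂/h₂ = λE₁/(1 + λh₁).
Solve for λ: λE₁h₂ = E₂(1 + λh₁) → λ(E₁h₂ − E₂h₁) = E₂ → λ = E₂/(E₁h₂ − E₂h₁).
λ = 3.58/(3.56×8.93 − 3.58×4.27) = 3.58/16.5 = 0.2169 per s.

0.217 per s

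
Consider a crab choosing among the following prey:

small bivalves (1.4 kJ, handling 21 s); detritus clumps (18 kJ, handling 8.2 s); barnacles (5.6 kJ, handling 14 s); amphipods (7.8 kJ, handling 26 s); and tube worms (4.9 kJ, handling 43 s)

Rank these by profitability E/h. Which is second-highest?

Profitability E/h (kJ/s): small bivalves = 1.4/21 = 0.0667, detritus clumps = 18/8.2 = 2.2, barnacles = 5.6/14 = 0.4, amphipods = 7.8/26 = 0.3, tube worms = 4.9/43 = 0.114.
Ranked: detritus clumps > barnacles > amphipods > tube worms > small bivalves.

barnacles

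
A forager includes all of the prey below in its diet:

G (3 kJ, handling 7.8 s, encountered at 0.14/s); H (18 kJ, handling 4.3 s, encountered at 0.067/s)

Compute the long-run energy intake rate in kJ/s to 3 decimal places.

0.683 kJ/s

R = Σλ_iE_i / (1 + Σλ_ih_i)
Numerator: 0.14×3 + 0.067×18 = 1.626
Denominator: 1 + 0.14×7.8 + 0.067×4.3 = 2.38
R = 1.626/2.38 = 0.6832 kJ/s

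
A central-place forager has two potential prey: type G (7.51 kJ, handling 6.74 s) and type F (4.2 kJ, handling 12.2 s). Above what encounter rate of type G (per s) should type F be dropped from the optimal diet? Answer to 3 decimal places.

0.066 per s

Drop type F once their profitability E₂/h₂ falls below the rate achievable on type G alone: E₂/h₂ = λE₁/(1 + λh₁).
Solve for λ: λE₁h₂ = E₂(1 + λh₁) → λ(E₁h₂ − E₂h₁) = E₂ → λ = E₂/(E₁h₂ − E₂h₁).
λ = 4.2/(7.51×12.2 − 4.2×6.74) = 4.2/63.31 = 0.06634 per s.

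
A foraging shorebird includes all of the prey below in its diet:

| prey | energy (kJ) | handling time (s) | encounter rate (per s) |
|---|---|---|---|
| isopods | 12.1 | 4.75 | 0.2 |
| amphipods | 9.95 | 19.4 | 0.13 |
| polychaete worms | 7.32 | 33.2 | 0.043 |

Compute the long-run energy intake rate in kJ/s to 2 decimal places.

0.68 kJ/s

R = (0.2×12.1 + 0.13×9.95 + 0.043×7.32) / (1 + 0.2×4.75 + 0.13×19.4 + 0.043×33.2) = 4.028/5.9 = 0.6828 kJ/s.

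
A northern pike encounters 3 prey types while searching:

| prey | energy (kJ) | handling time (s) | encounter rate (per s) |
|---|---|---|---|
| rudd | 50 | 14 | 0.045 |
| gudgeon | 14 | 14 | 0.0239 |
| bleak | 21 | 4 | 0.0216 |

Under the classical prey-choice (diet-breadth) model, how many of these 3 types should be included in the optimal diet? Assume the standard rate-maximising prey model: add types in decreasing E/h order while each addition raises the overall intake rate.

Rank by E/h (kJ/s): bleak 5.25, rudd 3.57, gudgeon 1. Include each in turn until the next type's E/h falls below the running intake rate.
Rate on top 1: 0.4175. rudd: 3.57 > 0.4175 → include.
Rate on top 2: 1.575. gudgeon: 1 < 1.575 → exclude; stop.
Optimal diet: bleak, rudd — 2 of 3 types.

2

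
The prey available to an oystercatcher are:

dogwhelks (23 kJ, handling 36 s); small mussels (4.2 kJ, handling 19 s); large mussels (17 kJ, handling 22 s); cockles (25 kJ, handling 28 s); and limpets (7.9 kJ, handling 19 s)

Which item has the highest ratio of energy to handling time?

cockles

Profitability E/h (kJ/s): dogwhelks = 23/36 = 0.639, small mussels = 4.2/19 = 0.221, large mussels = 17/22 = 0.773, cockles = 25/28 = 0.893, limpets = 7.9/19 = 0.416.
Ranked: cockles > large mussels > dogwhelks > limpets > small mussels.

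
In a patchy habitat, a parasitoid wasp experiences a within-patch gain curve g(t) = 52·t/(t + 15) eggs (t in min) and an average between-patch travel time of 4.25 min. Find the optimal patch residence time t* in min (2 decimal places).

Optimal t* satisfies g'(t*) = g(t*)/(T + t*).
g'(t) = 52·15/(t + 15)². Setting 52·15/(t+15)² = 52t/[(t+15)(4.25+t)] gives 15(4.25+t) = t(t+15), so t² = 15×4.25 = 63.75.
t* = √63.75 = 7.984 min.

7.98 min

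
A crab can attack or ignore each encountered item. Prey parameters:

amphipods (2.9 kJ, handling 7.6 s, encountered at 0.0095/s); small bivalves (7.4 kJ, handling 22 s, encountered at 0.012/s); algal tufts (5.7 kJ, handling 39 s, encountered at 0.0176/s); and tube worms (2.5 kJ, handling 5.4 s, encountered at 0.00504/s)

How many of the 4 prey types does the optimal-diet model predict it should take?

Rank by E/h (kJ/s): tube worms 0.463, amphipods 0.382, small bivalves 0.336, algal tufts 0.146. Include each in turn until the next type's E/h falls below the running intake rate.
Rate on top 1: 0.01227. amphipods: 0.382 > 0.01227 → include.
Rate on top 2: 0.03652. small bivalves: 0.336 > 0.03652 → include.
Rate on top 3: 0.09458. algal tufts: 0.146 > 0.09458 → include.
Optimal diet: tube worms, amphipods, small bivalves, algal tufts — 4 of 4 types.

4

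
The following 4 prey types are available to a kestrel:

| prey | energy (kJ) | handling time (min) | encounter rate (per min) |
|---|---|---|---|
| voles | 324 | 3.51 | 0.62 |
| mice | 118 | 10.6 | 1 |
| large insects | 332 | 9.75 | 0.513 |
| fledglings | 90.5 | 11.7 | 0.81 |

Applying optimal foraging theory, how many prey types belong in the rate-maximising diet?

1

Profitabilities (E/h, kJ/min): voles 92.3, large insects 34.1, mice 11.1, fledglings 7.74. Add prey in this order while the next type's profitability exceeds the intake rate on those already taken.
Rate on top 1: 63.25. large insects: 34.1 < 63.25 → exclude; stop.
Optimal diet: voles — 1 of 4 types.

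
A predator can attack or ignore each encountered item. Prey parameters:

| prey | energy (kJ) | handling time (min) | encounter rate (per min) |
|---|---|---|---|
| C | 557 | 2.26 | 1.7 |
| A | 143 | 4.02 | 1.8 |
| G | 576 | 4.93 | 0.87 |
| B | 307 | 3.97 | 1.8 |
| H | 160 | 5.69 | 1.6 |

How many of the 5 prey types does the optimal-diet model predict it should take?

1

Rank by E/h (kJ/min): C 246, G 117, B 77.3, A 35.6, H 28.1. Include each in turn until the next type's E/h falls below the running intake rate.
Rate on top 1: 195.6. G: 117 < 195.6 → exclude; stop.
Optimal diet: C — 1 of 5 types.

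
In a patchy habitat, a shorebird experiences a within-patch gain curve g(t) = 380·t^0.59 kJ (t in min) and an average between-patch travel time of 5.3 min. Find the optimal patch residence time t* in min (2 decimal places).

7.63 min

Maximise g(t)/(T+t): set derivative to zero → g'(t)(T+t) = g(t).
g'(t) = 0.59·380·t^-0.41. Setting 0.59·380·t^-0.41 = 380·t^0.59/(5.3+t) gives 0.59(5.3+t) = t, so 0.41·t = 0.59×5.3.
t* = 0.59×5.3/0.41 = 7.627 min.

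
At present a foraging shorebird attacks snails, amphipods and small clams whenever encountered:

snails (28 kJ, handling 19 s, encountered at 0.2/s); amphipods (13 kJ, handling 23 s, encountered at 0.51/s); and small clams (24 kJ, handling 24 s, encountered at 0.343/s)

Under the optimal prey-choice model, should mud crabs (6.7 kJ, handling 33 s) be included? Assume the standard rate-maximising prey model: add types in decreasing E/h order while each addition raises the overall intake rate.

No

Intake rate on the current diet: R = (0.2×28 + 0.51×13 + 0.343×24) / (1 + 0.2×19 + 0.51×23 + 0.343×24) = 20.46/24.76 = 0.8263 kJ/s.
Profitability of mud crabs: 6.7/33 = 0.203 kJ/s.
0.203 < 0.8263, so adding mud crabs would lower the average — exclude it.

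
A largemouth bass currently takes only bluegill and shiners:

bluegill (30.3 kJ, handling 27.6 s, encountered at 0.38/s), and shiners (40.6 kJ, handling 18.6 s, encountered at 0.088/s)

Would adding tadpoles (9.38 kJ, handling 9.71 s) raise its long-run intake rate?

On bluegill and shiners alone, R = ΣλE/(1+Σλh) = 15.09/13.12 = 1.149 kJ/s.
Profitability of tadpoles: 9.38/9.71 = 0.966 kJ/s.
0.966 < 1.149, so adding tadpoles would lower the average — exclude it.

No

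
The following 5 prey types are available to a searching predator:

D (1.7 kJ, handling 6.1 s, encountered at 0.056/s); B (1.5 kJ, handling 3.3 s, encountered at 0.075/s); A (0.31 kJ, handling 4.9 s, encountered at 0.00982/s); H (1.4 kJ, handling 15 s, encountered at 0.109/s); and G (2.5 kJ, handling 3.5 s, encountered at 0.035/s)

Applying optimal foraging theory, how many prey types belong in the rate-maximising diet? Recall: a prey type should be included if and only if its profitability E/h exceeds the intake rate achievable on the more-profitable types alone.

E/h in descending order: G 0.714, B 0.455, D 0.279, H 0.0933, A 0.0633 kJ/s. The optimal diet is the largest prefix of this list for which every included type satisfies E_i/h_i > R on the types above it.
Rate on top 1: 0.07795. B: 0.455 > 0.07795 → include.
Rate on top 2: 0.146. D: 0.279 > 0.146 → include.
Rate on top 3: 0.1725. H: 0.0933 < 0.1725 → exclude; stop.
Optimal diet: G, B, D — 3 of 5 types.

3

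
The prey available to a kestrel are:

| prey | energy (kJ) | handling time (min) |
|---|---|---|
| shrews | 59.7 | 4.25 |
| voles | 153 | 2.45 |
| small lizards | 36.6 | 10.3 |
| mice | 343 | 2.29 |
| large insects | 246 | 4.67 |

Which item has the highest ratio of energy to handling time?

Profitability E/h (kJ/min): shrews = 59.7/4.25 = 14, voles = 153/2.45 = 62.4, small lizards = 36.6/10.3 = 3.55, mice = 343/2.29 = 150, large insects = 246/4.67 = 52.7.
Ranked: mice > voles > large insects > shrews > small lizards.

mice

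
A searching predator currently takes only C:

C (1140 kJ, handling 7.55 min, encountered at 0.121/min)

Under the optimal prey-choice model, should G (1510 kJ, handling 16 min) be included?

Yes

On C alone, R = ΣλE/(1+Σλh) = 137.9/1.914 = 72.09 kJ/min.
G: E/h = 1510/16 = 94.38 kJ/min.
Since 94.38 > R, including G increases the long-run rate.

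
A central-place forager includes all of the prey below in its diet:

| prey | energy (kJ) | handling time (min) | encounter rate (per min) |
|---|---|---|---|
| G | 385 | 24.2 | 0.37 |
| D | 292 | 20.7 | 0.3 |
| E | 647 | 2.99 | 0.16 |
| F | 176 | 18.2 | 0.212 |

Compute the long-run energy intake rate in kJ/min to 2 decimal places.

18.09 kJ/min

R = (0.37×385 + 0.3×292 + 0.16×647 + 0.212×176) / (1 + 0.37×24.2 + 0.3×20.7 + 0.16×2.99 + 0.212×18.2) = 370.9/20.5 = 18.09 kJ/min.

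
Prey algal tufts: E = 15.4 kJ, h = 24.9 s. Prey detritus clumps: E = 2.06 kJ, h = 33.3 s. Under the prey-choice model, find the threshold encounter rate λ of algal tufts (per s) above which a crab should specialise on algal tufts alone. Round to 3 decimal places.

0.004 per s

The zero-one rule: include detritus clumps iff E₂/h₂ > λE₁/(1+λh₁). Equality gives the switch point.
λE₁h₂ = E₂ + λE₂h₁ ⇒ λ = E₂/(E₁h₂ − E₂h₁) = 2.06/(512.8 − 51.29) = 0.004463 per s.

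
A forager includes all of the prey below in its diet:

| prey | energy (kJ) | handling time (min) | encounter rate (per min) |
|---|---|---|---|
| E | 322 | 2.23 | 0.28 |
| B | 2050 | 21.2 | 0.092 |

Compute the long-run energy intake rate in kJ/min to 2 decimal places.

77.98 kJ/min

R = (0.28×322 + 0.092×2050) / (1 + 0.28×2.23 + 0.092×21.2) = 278.8/3.575 = 77.98 kJ/min.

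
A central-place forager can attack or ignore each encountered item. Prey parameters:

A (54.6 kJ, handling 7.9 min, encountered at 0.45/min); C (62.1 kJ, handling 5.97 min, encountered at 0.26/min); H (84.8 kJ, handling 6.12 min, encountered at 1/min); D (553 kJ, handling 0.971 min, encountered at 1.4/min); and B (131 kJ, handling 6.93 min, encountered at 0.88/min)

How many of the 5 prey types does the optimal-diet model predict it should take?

1

Rank by E/h (kJ/min): D 570, B 18.9, H 13.9, C 10.4, A 6.91. Include each in turn until the next type's E/h falls below the running intake rate.
Rate on top 1: 328.1. B: 18.9 < 328.1 → exclude; stop.
Optimal diet: D — 1 of 5 types.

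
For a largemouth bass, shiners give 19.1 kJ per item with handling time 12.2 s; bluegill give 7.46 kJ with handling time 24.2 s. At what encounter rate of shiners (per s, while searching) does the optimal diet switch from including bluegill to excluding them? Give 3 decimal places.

0.020 per s

The zero-one rule: include bluegill iff E₂/h₂ > λE₁/(1+λh₁). Equality gives the switch point.
λE₁h₂ = E₂ + λE₂h₁ ⇒ λ = E₂/(E₁h₂ − E₂h₁) = 7.46/(462.2 − 91.01) = 0.0201 per s.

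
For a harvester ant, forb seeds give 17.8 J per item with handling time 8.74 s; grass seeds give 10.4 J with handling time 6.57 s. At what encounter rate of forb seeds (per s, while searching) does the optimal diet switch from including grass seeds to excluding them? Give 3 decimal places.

0.399 per s

The zero-one rule: include grass seeds iff E₂/h₂ > λE₁/(1+λh₁). Equality gives the switch point.
λE₁h₂ = E₂ + λE₂h₁ ⇒ λ = E₂/(E₁h₂ − E₂h₁) = 10.4/(116.9 − 90.9) = 0.3992 per s.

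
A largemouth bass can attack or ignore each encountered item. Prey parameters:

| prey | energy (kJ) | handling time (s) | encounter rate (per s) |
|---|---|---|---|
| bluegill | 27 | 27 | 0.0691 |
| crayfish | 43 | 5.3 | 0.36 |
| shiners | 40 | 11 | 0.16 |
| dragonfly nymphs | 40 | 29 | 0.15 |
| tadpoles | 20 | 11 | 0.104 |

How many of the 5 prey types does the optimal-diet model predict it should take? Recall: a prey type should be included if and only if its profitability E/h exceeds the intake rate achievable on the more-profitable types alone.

Profitabilities (E/h, kJ/s): crayfish 8.11, shiners 3.64, tadpoles 1.82, dragonfly nymphs 1.38, bluegill 1. Add prey in this order while the next type's profitability exceeds the intake rate on those already taken.
Rate on top 1: 5.323. shiners: 3.64 < 5.323 → exclude; stop.
Optimal diet: crayfish — 1 of 5 types.

1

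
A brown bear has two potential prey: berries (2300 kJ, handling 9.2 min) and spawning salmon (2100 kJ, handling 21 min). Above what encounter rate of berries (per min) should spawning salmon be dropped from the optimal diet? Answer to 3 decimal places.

0.072 per min

Drop spawning salmon once their profitability E₂/h₂ falls below the rate achievable on berries alone: E₂/h₂ = λE₁/(1 + λh₁).
Solve for λ: λE₁h₂ = E₂(1 + λh₁) → λ(E₁h₂ − E₂h₁) = E₂ → λ = E₂/(E₁h₂ − E₂h₁).
λ = 2100/(2300×21 − 2100×9.2) = 2100/2.898e+04 = 0.07246 per min.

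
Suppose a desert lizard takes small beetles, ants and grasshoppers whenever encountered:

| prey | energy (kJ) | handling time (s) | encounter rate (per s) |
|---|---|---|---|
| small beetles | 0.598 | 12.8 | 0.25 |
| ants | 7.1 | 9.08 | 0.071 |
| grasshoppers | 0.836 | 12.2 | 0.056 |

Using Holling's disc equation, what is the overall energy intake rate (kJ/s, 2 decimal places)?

R = (0.25×0.598 + 0.071×7.1 + 0.056×0.836) / (1 + 0.25×12.8 + 0.071×9.08 + 0.056×12.2) = 0.7004/5.528 = 0.1267 kJ/s.

0.13 kJ/s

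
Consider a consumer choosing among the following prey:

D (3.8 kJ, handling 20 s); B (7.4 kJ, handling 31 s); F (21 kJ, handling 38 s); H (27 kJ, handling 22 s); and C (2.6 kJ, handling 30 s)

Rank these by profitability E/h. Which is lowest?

C

Profitability E/h (kJ/s): D = 3.8/20 = 0.19, B = 7.4/31 = 0.239, F = 21/38 = 0.553, H = 27/22 = 1.23, C = 2.6/30 = 0.0867.
Ranked: H > F > B > D > C.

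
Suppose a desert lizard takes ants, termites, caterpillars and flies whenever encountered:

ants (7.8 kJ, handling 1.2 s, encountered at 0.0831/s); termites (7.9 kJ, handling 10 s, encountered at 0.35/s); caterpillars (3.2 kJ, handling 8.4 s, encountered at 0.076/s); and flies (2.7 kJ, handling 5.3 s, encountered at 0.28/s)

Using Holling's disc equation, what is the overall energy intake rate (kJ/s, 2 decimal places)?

R = Σλ_iE_i / (1 + Σλ_ih_i)
Numerator: 0.0831×7.8 + 0.35×7.9 + 0.076×3.2 + 0.28×2.7 = 4.412
Denominator: 1 + 0.0831×1.2 + 0.35×10 + 0.076×8.4 + 0.28×5.3 = 6.722
R = 4.412/6.722 = 0.6564 kJ/s

0.66 kJ/s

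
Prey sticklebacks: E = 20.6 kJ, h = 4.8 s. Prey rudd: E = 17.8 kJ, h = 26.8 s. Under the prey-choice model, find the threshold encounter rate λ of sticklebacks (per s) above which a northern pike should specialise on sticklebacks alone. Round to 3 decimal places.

The zero-one rule: include rudd iff E₂/h₂ > λE₁/(1+λh₁). Equality gives the switch point.
λE₁h₂ = E₂ + λE₂h₁ ⇒ λ = E₂/(E₁h₂ − E₂h₁) = 17.8/(552.1 − 85.44) = 0.03815 per s.

0.038 per s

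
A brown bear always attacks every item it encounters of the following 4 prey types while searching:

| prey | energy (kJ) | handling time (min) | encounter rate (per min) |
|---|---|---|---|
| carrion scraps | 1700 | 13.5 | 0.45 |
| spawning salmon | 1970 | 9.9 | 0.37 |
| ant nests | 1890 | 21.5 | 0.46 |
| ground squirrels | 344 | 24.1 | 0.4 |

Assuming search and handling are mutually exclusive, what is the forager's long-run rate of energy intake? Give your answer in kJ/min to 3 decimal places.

Energy encountered per unit search time: 0.45×1700 + 0.37×1970 + 0.46×1890 + 0.4×344 = 2501 kJ/min.
Handling time per unit search time: 0.45×13.5 + 0.37×9.9 + 0.46×21.5 + 0.4×24.1 = 29.27.
Rate = 2501/(1 + 29.27) = 82.63 kJ/min.

82.625 kJ/min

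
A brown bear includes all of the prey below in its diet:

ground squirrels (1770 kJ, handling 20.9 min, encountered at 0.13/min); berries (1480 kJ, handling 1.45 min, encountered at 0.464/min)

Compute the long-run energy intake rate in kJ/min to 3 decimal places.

R = Σλ_iE_i / (1 + Σλ_ih_i)
Numerator: 0.13×1770 + 0.464×1480 = 916.8
Denominator: 1 + 0.13×20.9 + 0.464×1.45 = 4.39
R = 916.8/4.39 = 208.9 kJ/min

208.852 kJ/min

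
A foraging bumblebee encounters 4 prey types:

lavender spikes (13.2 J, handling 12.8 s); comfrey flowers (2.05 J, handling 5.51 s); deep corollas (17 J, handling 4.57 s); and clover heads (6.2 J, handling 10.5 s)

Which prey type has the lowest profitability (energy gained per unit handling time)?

comfrey flowers

In descending order of E/h:
deep corollas: 17/4.57 = 3.72 J/s
lavender spikes: 13.2/12.8 = 1.03 J/s
clover heads: 6.2/10.5 = 0.59 J/s
comfrey flowers: 2.05/5.51 = 0.372 J/s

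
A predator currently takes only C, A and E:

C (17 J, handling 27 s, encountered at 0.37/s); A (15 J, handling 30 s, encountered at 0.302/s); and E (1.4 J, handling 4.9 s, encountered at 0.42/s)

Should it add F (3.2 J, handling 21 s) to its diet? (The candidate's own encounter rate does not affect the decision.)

No

On C, A and E alone, R = ΣλE/(1+Σλh) = 11.41/22.11 = 0.516 J/s.
F: E/h = 3.2/21 = 0.1524 J/s.
0.1524 < 0.516, so adding F would lower the average — exclude it.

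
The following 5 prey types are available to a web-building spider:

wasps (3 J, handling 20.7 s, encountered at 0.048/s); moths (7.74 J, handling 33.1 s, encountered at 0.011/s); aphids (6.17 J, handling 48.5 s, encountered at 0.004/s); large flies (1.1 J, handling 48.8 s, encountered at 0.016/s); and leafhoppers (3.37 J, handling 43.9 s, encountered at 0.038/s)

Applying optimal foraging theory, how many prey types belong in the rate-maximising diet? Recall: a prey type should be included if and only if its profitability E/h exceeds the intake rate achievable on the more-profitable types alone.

3

Profitabilities (E/h, J/s): moths 0.234, wasps 0.145, aphids 0.127, leafhoppers 0.0768, large flies 0.0225. Add prey in this order while the next type's profitability exceeds the intake rate on those already taken.
Rate on top 1: 0.06241. wasps: 0.145 > 0.06241 → include.
Rate on top 2: 0.09719. aphids: 0.127 > 0.09719 → include.
Rate on top 3: 0.09947. leafhoppers: 0.0768 < 0.09947 → exclude; stop.
Optimal diet: moths, wasps, aphids — 3 of 5 types.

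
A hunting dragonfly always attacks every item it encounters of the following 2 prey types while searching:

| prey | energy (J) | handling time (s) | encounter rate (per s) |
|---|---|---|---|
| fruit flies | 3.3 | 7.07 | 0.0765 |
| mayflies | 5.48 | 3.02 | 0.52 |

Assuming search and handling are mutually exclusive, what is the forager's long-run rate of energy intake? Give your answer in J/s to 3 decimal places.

R = (0.0765×3.3 + 0.52×5.48) / (1 + 0.0765×7.07 + 0.52×3.02) = 3.102/3.111 = 0.997 J/s.

0.997 J/s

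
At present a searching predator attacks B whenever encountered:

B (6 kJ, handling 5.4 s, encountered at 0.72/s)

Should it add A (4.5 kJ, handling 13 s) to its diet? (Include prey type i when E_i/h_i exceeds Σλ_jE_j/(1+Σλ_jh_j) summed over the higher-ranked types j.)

Current rate: (0.72×6)/(1 + 0.72×5.4) = 0.8838 kJ/s.
Profitability of A: 4.5/13 = 0.3462 kJ/s.
0.3462 < 0.8838, so adding A would lower the average — exclude it.

No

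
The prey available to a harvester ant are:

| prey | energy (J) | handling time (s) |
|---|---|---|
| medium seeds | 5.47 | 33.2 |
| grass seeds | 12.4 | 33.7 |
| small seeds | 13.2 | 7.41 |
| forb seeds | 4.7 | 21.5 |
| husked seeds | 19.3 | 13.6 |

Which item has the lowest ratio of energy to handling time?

medium seeds

In descending order of E/h:
small seeds: 13.2/7.41 = 1.78 J/s
husked seeds: 19.3/13.6 = 1.42 J/s
grass seeds: 12.4/33.7 = 0.368 J/s
forb seeds: 4.7/21.5 = 0.219 J/s
medium seeds: 5.47/33.2 = 0.165 J/s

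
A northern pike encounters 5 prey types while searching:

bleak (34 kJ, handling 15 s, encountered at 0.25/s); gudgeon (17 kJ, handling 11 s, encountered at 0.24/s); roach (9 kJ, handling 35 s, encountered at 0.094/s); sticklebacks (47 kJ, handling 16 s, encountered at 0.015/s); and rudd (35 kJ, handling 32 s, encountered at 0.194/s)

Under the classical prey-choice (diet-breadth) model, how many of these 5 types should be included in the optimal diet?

Rank by E/h (kJ/s): sticklebacks 2.94, bleak 2.27, gudgeon 1.55, rudd 1.09, roach 0.257. Include each in turn until the next type's E/h falls below the running intake rate.
Rate on top 1: 0.5685. bleak: 2.27 > 0.5685 → include.
Rate on top 2: 1.845. gudgeon: 1.55 < 1.845 → exclude; stop.
Optimal diet: sticklebacks, bleak — 2 of 5 types.

2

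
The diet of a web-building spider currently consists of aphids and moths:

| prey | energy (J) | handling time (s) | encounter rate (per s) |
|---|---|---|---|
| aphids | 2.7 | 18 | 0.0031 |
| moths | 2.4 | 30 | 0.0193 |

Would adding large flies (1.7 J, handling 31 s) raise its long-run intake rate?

Yes

Intake rate on the current diet: R = (0.0031×2.7 + 0.0193×2.4) / (1 + 0.0031×18 + 0.0193×30) = 0.05469/1.635 = 0.03345 J/s.
large flies: E/h = 1.7/31 = 0.05484 J/s.
Since 0.05484 > R, including large flies increases the long-run rate.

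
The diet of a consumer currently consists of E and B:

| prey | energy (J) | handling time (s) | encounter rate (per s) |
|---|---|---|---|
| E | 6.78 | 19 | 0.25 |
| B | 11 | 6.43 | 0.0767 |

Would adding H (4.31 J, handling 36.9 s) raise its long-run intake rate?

Intake rate on the current diet: R = (0.25×6.78 + 0.0767×11) / (1 + 0.25×19 + 0.0767×6.43) = 2.539/6.243 = 0.4066 J/s.
Profitability of H: 4.31/36.9 = 0.1168 J/s.
Since 0.1168 < R, time spent handling H is better spent searching.

No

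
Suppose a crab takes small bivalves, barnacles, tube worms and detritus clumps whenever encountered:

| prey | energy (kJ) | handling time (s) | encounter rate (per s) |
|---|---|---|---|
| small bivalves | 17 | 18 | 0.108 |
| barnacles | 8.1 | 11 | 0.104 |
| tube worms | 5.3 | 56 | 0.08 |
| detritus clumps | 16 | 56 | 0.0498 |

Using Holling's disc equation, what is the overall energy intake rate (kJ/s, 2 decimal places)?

0.34 kJ/s

R = Σλ_iE_i / (1 + Σλ_ih_i)
Numerator: 0.108×17 + 0.104×8.1 + 0.08×5.3 + 0.0498×16 = 3.899
Denominator: 1 + 0.108×18 + 0.104×11 + 0.08×56 + 0.0498×56 = 11.36
R = 3.899/11.36 = 0.3433 kJ/s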